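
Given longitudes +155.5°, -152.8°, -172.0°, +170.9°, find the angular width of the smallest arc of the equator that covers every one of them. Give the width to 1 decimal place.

51.7°

Sort the longitudes: -172.0°, -152.8°, +155.5°, +170.9°.
Eastward gaps between consecutive values (wrapping around): 19.2°, 308.3°, 15.4°, 17.1°.
Largest gap = 308.3° ⇒ minimal covering band is its complement: 360° − 308.3° = 51.7°.
Band runs from +155.5° eastward to -152.8°, crossing the antimeridian.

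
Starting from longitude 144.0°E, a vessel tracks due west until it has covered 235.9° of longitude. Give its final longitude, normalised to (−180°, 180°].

91.9°W

Start at +144.0°; shift −235.9° → -91.9°.
-91.9° already lies in (−180°, 180°].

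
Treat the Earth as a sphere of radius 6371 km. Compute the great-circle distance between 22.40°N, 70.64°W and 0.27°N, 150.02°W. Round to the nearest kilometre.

Δλ = -150.02 − -70.64 = -79.38°.
Δφ = 0.27 − 22.40 = -22.13°.
a = sin²(Δφ/2) + cos φ₁ · cos φ₂ · sin²(Δλ/2) = 0.413909.
c = 2·atan2(√a, √(1−a)) = 1.39775 rad → d = 6371·c ≈ 8905.07 km.

8905 km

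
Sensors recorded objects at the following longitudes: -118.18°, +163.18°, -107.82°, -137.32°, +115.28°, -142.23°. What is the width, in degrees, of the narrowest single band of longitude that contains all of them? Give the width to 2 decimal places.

Sort the longitudes: -142.23°, -137.32°, -118.18°, -107.82°, +115.28°, +163.18°.
Eastward gaps between consecutive values (wrapping around): 4.91°, 19.14°, 10.36°, 223.10°, 47.90°, 54.59°.
Largest gap = 223.10° ⇒ minimal covering band is its complement: 360° − 223.10° = 136.90°.
Band runs from +115.28° eastward to -107.82°, crossing the antimeridian.

136.90°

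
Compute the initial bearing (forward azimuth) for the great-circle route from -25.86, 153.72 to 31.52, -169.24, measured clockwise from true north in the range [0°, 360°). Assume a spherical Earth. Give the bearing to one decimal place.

Δλ = -169.24 − 153.72 = -322.96°; wrapped into (−180°, 180°]: 37.04°.
θ = atan2( sin Δλ · cos φ₂ , cos φ₁ · sin φ₂ − sin φ₁ · cos φ₂ · cos Δλ )
  = atan2(0.51350, 0.76724) = 33.794° → normalised to [0°, 360°): 33.794°.

33.8°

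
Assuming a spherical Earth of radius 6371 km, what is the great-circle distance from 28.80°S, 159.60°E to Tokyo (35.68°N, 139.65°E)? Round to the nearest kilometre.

7468 km

Δλ = 139.65 − 159.60 = -19.95°.
Δφ = 35.68 − -28.80 = 64.48°.
a = sin²(Δφ/2) + cos φ₁ · cos φ₂ · sin²(Δλ/2) = 0.305945.
c = 2·atan2(√a, √(1−a)) = 1.17222 rad → d = 6371·c ≈ 7468.19 km.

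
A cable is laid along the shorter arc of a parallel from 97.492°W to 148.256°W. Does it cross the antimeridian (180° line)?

No

Signed shortest Δλ = ((-148.256 − -97.492 + 180) mod 360) − 180 = -50.764°.
Going west by 50.764° from -97.492° reaches -148.256° without touching 180°.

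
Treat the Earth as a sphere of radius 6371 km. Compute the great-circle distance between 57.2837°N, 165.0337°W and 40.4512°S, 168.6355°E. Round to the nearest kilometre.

Δλ = 168.6355 − -165.0337 = 333.6692°; wrapped into (−180°, 180°]: -26.3308°.
Δφ = -40.4512 − 57.2837 = -97.7349°.
a = sin²(Δφ/2) + cos φ₁ · cos φ₂ · sin²(Δλ/2) = 0.588631.
c = 2·atan2(√a, √(1−a)) = 1.74900 rad → d = 6371·c ≈ 11142.87 km.

11143 km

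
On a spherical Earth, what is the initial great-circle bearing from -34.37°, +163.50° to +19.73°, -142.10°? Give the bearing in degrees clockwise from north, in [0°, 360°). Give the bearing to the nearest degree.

52°

Δλ = -142.10 − 163.50 = -305.60°; wrapped into (−180°, 180°]: 54.40°.
θ = atan2( sin Δλ · cos φ₂ , cos φ₁ · sin φ₂ − sin φ₁ · cos φ₂ · cos Δλ )
  = atan2(0.76537, 0.58798) = 52.467° → normalised to [0°, 360°): 52.467°.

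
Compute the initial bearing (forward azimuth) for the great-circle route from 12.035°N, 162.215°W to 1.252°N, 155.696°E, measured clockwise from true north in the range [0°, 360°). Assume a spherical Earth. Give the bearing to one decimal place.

Δλ = 155.696 − -162.215 = 317.911°; wrapped into (−180°, 180°]: -42.089°.
θ = atan2( sin Δλ · cos φ₂ , cos φ₁ · sin φ₂ − sin φ₁ · cos φ₂ · cos Δλ )
  = atan2(-0.67012, -0.13333) = -101.253° → normalised to [0°, 360°): 258.747°.

258.7°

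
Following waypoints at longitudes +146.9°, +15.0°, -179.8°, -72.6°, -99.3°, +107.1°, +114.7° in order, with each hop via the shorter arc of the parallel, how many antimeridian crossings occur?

2

Leg 1: +146.9° → +15.0°, shortest Δλ = -131.9° (west) — does not cross 180°.
Leg 2: +15.0° → -179.8°, shortest Δλ = 165.2° (east) — crosses 180°.
Leg 3: -179.8° → -72.6°, shortest Δλ = 107.2° (east) — does not cross 180°.
Leg 4: -72.6° → -99.3°, shortest Δλ = -26.7° (west) — does not cross 180°.
Leg 5: -99.3° → +107.1°, shortest Δλ = -153.6° (west) — crosses 180°.
Leg 6: +107.1° → +114.7°, shortest Δλ = 7.6° (east) — does not cross 180°.
Total crossings: 2.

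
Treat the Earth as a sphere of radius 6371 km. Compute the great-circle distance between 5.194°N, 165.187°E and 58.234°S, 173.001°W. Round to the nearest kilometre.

Δλ = -173.001 − 165.187 = -338.188°; wrapped into (−180°, 180°]: 21.812°.
Δφ = -58.234 − 5.194 = -63.428°.
a = sin²(Δφ/2) + cos φ₁ · cos φ₂ · sin²(Δλ/2) = 0.295106.
c = 2·atan2(√a, √(1−a)) = 1.14858 rad → d = 6371·c ≈ 7317.58 km.

7318 km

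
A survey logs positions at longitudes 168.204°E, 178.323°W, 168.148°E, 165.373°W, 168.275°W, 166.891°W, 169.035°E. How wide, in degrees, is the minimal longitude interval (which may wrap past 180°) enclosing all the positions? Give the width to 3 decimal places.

Sort the longitudes: -178.323°, -168.275°, -166.891°, -165.373°, +168.148°, +168.204°, +169.035°.
Eastward gaps between consecutive values (wrapping around): 10.048°, 1.384°, 1.518°, 333.521°, 0.056°, 0.831°, 12.642°.
Largest gap = 333.521° ⇒ minimal covering band is its complement: 360° − 333.521° = 26.479°.
Band runs from +168.148° eastward to -165.373°, crossing the antimeridian.

26.479°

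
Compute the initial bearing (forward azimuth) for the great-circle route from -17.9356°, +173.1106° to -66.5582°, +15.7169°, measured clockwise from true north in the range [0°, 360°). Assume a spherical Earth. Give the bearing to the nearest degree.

Δλ = 15.7169 − 173.1106 = -157.3937°.
θ = atan2( sin Δλ · cos φ₂ , cos φ₁ · sin φ₂ − sin φ₁ · cos φ₂ · cos Δλ )
  = atan2(-0.15292, -0.98597) = -171.184° → normalised to [0°, 360°): 188.816°.

189°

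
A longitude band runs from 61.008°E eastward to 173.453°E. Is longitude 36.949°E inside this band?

No

Band width going east from +61.008° to +173.453°: ((173.453 − 61.008) mod 360) = 112.445°.
Offset of +36.949° east of the west edge: ((36.949 − 61.008) mod 360) = 335.941°.
335.941° > 112.445° ⇒ outside.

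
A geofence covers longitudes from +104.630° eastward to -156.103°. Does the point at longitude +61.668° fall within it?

Band width going east from +104.630° to -156.103°: ((-156.103 − 104.630) mod 360) = 99.267°.
Offset of +61.668° east of the west edge: ((61.668 − 104.630) mod 360) = 317.038°.
317.038° > 99.267° ⇒ outside.

No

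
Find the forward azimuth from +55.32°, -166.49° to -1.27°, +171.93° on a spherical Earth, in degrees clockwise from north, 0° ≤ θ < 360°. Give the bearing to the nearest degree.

Δλ = 171.93 − -166.49 = 338.42°; wrapped into (−180°, 180°]: -21.58°.
θ = atan2( sin Δλ · cos φ₂ , cos φ₁ · sin φ₂ − sin φ₁ · cos φ₂ · cos Δλ )
  = atan2(-0.36771, -0.77712) = -154.678° → normalised to [0°, 360°): 205.322°.

205°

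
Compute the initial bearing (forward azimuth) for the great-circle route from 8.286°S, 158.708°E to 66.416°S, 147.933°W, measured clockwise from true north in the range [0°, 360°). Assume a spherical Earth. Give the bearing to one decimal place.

Δλ = -147.933 − 158.708 = -306.641°; wrapped into (−180°, 180°]: 53.359°.
θ = atan2( sin Δλ · cos φ₂ , cos φ₁ · sin φ₂ − sin φ₁ · cos φ₂ · cos Δλ )
  = atan2(0.32103, -0.87250) = 159.799° → normalised to [0°, 360°): 159.799°.

159.8°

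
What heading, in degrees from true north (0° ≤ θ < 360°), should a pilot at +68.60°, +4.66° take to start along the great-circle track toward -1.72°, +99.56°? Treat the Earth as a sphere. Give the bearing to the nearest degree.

Δλ = 99.56 − 4.66 = 94.90°.
θ = atan2( sin Δλ · cos φ₂ , cos φ₁ · sin φ₂ − sin φ₁ · cos φ₂ · cos Δλ )
  = atan2(0.99590, 0.06854) = 86.063° → normalised to [0°, 360°): 86.063°.

86°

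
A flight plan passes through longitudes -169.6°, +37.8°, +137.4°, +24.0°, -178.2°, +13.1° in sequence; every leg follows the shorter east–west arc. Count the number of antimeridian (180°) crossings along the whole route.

3

Leg 1: -169.6° → +37.8°, shortest Δλ = -152.6° (west) — crosses 180°.
Leg 2: +37.8° → +137.4°, shortest Δλ = 99.6° (east) — does not cross 180°.
Leg 3: +137.4° → +24.0°, shortest Δλ = -113.4° (west) — does not cross 180°.
Leg 4: +24.0° → -178.2°, shortest Δλ = 157.8° (east) — crosses 180°.
Leg 5: -178.2° → +13.1°, shortest Δλ = -168.7° (west) — crosses 180°.
Total crossings: 3.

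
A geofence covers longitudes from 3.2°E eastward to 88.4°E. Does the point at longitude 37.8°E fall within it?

Band width going east from +3.2° to +88.4°: ((88.4 − 3.2) mod 360) = 85.2°.
Offset of +37.8° east of the west edge: ((37.8 − 3.2) mod 360) = 34.6°.
34.6° ≤ 85.2° ⇒ inside.

Yes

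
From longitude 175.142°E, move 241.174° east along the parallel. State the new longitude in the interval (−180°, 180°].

56.316°E

Start at +175.142°; shift +241.174° → +416.316°.
+416.316° lies outside (−180°, 180°]; subtract 360° → +56.316°.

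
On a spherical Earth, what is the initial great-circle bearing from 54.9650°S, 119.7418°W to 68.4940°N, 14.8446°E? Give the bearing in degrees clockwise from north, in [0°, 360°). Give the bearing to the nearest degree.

39°

Δλ = 14.8446 − -119.7418 = 134.5864°.
θ = atan2( sin Δλ · cos φ₂ , cos φ₁ · sin φ₂ − sin φ₁ · cos φ₂ · cos Δλ )
  = atan2(0.26109, 0.32339) = 38.915° → normalised to [0°, 360°): 38.915°.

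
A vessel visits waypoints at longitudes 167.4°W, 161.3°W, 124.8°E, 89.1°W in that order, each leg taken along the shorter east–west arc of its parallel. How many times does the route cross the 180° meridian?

Leg 1: -167.4° → -161.3°, shortest Δλ = 6.1° (east) — does not cross 180°.
Leg 2: -161.3° → +124.8°, shortest Δλ = -73.9° (west) — crosses 180°.
Leg 3: +124.8° → -89.1°, shortest Δλ = 146.1° (east) — crosses 180°.
Total crossings: 2.

2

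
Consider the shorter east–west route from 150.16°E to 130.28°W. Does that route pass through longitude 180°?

Naïve |-130.28 − 150.16| = 280.44° > 180°, so the shorter arc goes the other way round — across 180°.
Signed shortest Δλ = ((-130.28 − 150.16 + 180) mod 360) − 180 = 79.56°.
Going east by 79.56° from +150.16° passes through 180° before reaching -130.28°.

Yes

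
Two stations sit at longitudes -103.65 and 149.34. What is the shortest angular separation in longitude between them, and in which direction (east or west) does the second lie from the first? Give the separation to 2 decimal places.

107.01° west

Raw difference: 149.34 − -103.65 = 252.99°.
Normalise into (−180°, 180°]: 252.99° − 360° = -107.01°.
Negative ⇒ the second point lies to the west; separation 107.01°.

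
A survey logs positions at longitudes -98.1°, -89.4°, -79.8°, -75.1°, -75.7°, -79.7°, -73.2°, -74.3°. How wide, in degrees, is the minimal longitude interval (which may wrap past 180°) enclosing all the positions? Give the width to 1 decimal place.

Sort the longitudes: -98.1°, -89.4°, -79.8°, -79.7°, -75.7°, -75.1°, -74.3°, -73.2°.
Eastward gaps between consecutive values (wrapping around): 8.7°, 9.6°, 0.1°, 4.0°, 0.6°, 0.8°, 1.1°, 335.1°.
Largest gap = 335.1° ⇒ minimal covering band is its complement: 360° − 335.1° = 24.9°.
Band runs from -98.1° eastward to -73.2°.

24.9°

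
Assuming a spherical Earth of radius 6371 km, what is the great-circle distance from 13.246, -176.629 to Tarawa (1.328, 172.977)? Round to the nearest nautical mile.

Δλ = 172.977 − -176.629 = 349.606°; wrapped into (−180°, 180°]: -10.394°.
Δφ = 1.328 − 13.246 = -11.918°.
a = sin²(Δφ/2) + cos φ₁ · cos φ₂ · sin²(Δλ/2) = 0.018762.
c = 2·atan2(√a, √(1−a)) = 0.27482 rad → d = 6371·c ≈ 1750.85 km ≈ 945.38 nmi.

945 nmi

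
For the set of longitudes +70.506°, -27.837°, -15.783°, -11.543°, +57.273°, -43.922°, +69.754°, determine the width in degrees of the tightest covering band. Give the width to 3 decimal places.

114.428°

Sort the longitudes: -43.922°, -27.837°, -15.783°, -11.543°, +57.273°, +69.754°, +70.506°.
Eastward gaps between consecutive values (wrapping around): 16.085°, 12.054°, 4.240°, 68.816°, 12.481°, 0.752°, 245.572°.
Largest gap = 245.572° ⇒ minimal covering band is its complement: 360° − 245.572° = 114.428°.
Band runs from -43.922° eastward to +70.506°.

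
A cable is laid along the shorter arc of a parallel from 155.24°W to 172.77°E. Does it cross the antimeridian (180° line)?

Yes

Naïve |172.77 − -155.24| = 328.01° > 180°, so the shorter arc goes the other way round — across 180°.
Signed shortest Δλ = ((172.77 − -155.24 + 180) mod 360) − 180 = -31.99°.
Going west by 31.99° from -155.24° passes through 180° before reaching +172.77°.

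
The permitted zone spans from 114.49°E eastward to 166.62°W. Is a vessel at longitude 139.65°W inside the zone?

Band width going east from +114.49° to -166.62°: ((-166.62 − 114.49) mod 360) = 78.89°.
Offset of -139.65° east of the west edge: ((-139.65 − 114.49) mod 360) = 105.86°.
105.86° > 78.89° ⇒ outside.

No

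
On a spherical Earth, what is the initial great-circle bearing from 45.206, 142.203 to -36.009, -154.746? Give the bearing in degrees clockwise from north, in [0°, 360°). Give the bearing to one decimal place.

133.1°

Δλ = -154.746 − 142.203 = -296.949°; wrapped into (−180°, 180°]: 63.051°.
θ = atan2( sin Δλ · cos φ₂ , cos φ₁ · sin φ₂ − sin φ₁ · cos φ₂ · cos Δλ )
  = atan2(0.72108, -0.67438) = 133.083° → normalised to [0°, 360°): 133.083°.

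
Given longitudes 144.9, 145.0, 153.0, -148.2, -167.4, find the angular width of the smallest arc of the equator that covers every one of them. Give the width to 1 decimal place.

Sort the longitudes: -167.4°, -148.2°, +144.9°, +145.0°, +153.0°.
Eastward gaps between consecutive values (wrapping around): 19.2°, 293.1°, 0.1°, 8.0°, 39.6°.
Largest gap = 293.1° ⇒ minimal covering band is its complement: 360° − 293.1° = 66.9°.
Band runs from +144.9° eastward to -148.2°, crossing the antimeridian.

66.9°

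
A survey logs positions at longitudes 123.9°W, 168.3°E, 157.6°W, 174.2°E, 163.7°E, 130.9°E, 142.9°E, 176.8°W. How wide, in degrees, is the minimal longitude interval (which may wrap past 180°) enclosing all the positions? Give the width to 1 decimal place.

Sort the longitudes: -176.8°, -157.6°, -123.9°, +130.9°, +142.9°, +163.7°, +168.3°, +174.2°.
Eastward gaps between consecutive values (wrapping around): 19.2°, 33.7°, 254.8°, 12.0°, 20.8°, 4.6°, 5.9°, 9.0°.
Largest gap = 254.8° ⇒ minimal covering band is its complement: 360° − 254.8° = 105.2°.
Band runs from +130.9° eastward to -123.9°, crossing the antimeridian.

105.2°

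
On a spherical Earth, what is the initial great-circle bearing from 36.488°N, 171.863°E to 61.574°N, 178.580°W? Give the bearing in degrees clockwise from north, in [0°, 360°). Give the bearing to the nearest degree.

Δλ = -178.580 − 171.863 = -350.443°; wrapped into (−180°, 180°]: 9.557°.
θ = atan2( sin Δλ · cos φ₂ , cos φ₁ · sin φ₂ − sin φ₁ · cos φ₂ · cos Δλ )
  = atan2(0.07903, 0.42791) = 10.464° → normalised to [0°, 360°): 10.464°.

10°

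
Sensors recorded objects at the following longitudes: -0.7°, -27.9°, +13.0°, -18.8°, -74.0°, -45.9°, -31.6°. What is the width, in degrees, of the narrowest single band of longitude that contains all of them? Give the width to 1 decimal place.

87.0°

Sort the longitudes: -74.0°, -45.9°, -31.6°, -27.9°, -18.8°, -0.7°, +13.0°.
Eastward gaps between consecutive values (wrapping around): 28.1°, 14.3°, 3.7°, 9.1°, 18.1°, 13.7°, 273.0°.
Largest gap = 273.0° ⇒ minimal covering band is its complement: 360° − 273.0° = 87.0°.
Band runs from -74.0° eastward to +13.0°.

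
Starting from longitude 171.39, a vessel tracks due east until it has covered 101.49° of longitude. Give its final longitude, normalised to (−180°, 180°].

Start at +171.39°; shift +101.49° → +272.88°.
+272.88° lies outside (−180°, 180°]; subtract 360° → -87.12°.

-87.12°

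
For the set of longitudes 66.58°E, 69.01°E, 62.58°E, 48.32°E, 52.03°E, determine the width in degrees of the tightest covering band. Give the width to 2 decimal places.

20.69°

Sort the longitudes: +48.32°, +52.03°, +62.58°, +66.58°, +69.01°.
Eastward gaps between consecutive values (wrapping around): 3.71°, 10.55°, 4.00°, 2.43°, 339.31°.
Largest gap = 339.31° ⇒ minimal covering band is its complement: 360° − 339.31° = 20.69°.
Band runs from +48.32° eastward to +69.01°.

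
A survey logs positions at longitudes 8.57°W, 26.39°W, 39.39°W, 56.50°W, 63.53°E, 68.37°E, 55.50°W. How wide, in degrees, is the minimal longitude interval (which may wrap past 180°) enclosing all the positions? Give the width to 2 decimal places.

Sort the longitudes: -56.50°, -55.50°, -39.39°, -26.39°, -8.57°, +63.53°, +68.37°.
Eastward gaps between consecutive values (wrapping around): 1.00°, 16.11°, 13.00°, 17.82°, 72.10°, 4.84°, 235.13°.
Largest gap = 235.13° ⇒ minimal covering band is its complement: 360° − 235.13° = 124.87°.
Band runs from -56.50° eastward to +68.37°.

124.87°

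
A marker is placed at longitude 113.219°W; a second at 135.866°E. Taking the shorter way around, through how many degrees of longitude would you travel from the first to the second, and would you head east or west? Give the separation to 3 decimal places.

110.915° west

Raw difference: 135.866 − -113.219 = 249.085°.
Normalise into (−180°, 180°]: 249.085° − 360° = -110.915°.
Negative ⇒ the second point lies to the west; separation 110.915°.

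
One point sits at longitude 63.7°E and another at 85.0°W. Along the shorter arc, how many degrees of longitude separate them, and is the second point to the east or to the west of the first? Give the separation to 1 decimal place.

Raw difference: -85.0 − 63.7 = -148.7°.
Normalise into (−180°, 180°]: -148.7° stays -148.7°.
Negative ⇒ the second point lies to the west; separation 148.7°.

148.7° west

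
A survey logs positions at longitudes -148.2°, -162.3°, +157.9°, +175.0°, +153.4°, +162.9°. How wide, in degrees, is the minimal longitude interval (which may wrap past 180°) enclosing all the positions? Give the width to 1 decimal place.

Sort the longitudes: -162.3°, -148.2°, +153.4°, +157.9°, +162.9°, +175.0°.
Eastward gaps between consecutive values (wrapping around): 14.1°, 301.6°, 4.5°, 5.0°, 12.1°, 22.7°.
Largest gap = 301.6° ⇒ minimal covering band is its complement: 360° − 301.6° = 58.4°.
Band runs from +153.4° eastward to -148.2°, crossing the antimeridian.

58.4°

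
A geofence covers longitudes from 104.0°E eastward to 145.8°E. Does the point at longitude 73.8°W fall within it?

Band width going east from +104.0° to +145.8°: ((145.8 − 104.0) mod 360) = 41.8°.
Offset of -73.8° east of the west edge: ((-73.8 − 104.0) mod 360) = 182.2°.
182.2° > 41.8° ⇒ outside.

No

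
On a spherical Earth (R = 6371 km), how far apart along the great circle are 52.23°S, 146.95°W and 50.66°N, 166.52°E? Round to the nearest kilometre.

12246 km

Δλ = 166.52 − -146.95 = 313.47°; wrapped into (−180°, 180°]: -46.53°.
Δφ = 50.66 − -52.23 = 102.89°.
a = sin²(Δφ/2) + cos φ₁ · cos φ₂ · sin²(Δλ/2) = 0.672115.
c = 2·atan2(√a, √(1−a)) = 1.92222 rad → d = 6371·c ≈ 12246.44 km.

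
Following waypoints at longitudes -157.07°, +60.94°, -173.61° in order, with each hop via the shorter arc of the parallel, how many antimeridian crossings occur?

2

Leg 1: -157.07° → +60.94°, shortest Δλ = -141.99° (west) — crosses 180°.
Leg 2: +60.94° → -173.61°, shortest Δλ = 125.45° (east) — crosses 180°.
Total crossings: 2.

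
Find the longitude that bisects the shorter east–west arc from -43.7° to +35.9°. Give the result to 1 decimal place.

Signed shortest Δλ from -43.7° to +35.9° is +79.6°.
Midpoint longitude = -43.7° + (+79.6°)/2 = -43.7° + 39.8° = -3.9°.

-3.9°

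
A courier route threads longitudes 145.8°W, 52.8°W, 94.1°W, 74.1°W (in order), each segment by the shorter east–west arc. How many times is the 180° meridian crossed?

0

Leg 1: -145.8° → -52.8°, shortest Δλ = 93.0° (east) — does not cross 180°.
Leg 2: -52.8° → -94.1°, shortest Δλ = -41.3° (west) — does not cross 180°.
Leg 3: -94.1° → -74.1°, shortest Δλ = 20.0° (east) — does not cross 180°.
Total crossings: 0.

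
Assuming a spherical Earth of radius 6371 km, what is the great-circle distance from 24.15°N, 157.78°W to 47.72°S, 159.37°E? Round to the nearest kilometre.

9065 km

Δλ = 159.37 − -157.78 = 317.15°; wrapped into (−180°, 180°]: -42.85°.
Δφ = -47.72 − 24.15 = -71.87°.
a = sin²(Δφ/2) + cos φ₁ · cos φ₂ · sin²(Δλ/2) = 0.426323.
c = 2·atan2(√a, √(1−a)) = 1.42290 rad → d = 6371·c ≈ 9065.32 km.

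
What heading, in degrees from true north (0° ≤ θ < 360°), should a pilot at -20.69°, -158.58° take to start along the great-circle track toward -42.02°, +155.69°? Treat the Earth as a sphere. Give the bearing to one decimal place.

230.2°

Δλ = 155.69 − -158.58 = 314.27°; wrapped into (−180°, 180°]: -45.73°.
θ = atan2( sin Δλ · cos φ₂ , cos φ₁ · sin φ₂ − sin φ₁ · cos φ₂ · cos Δλ )
  = atan2(-0.53197, -0.44300) = -129.786° → normalised to [0°, 360°): 230.214°.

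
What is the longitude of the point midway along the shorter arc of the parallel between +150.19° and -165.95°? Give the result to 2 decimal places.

Signed shortest Δλ from +150.19° to -165.95° is +43.86°.
Midpoint longitude = +150.19° + (+43.86°)/2 = +150.19° + 21.93° = +172.12°.
(The naïve average (+150.19 + -165.95)/2 = -7.88° is on the wrong side of the globe.)

+172.12°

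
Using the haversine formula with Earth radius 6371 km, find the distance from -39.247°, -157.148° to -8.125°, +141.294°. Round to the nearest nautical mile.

3780 nmi

Δλ = 141.294 − -157.148 = 298.442°; wrapped into (−180°, 180°]: -61.558°.
Δφ = -8.125 − -39.247 = 31.122°.
a = sin²(Δφ/2) + cos φ₁ · cos φ₂ · sin²(Δλ/2) = 0.272725.
c = 2·atan2(√a, √(1−a)) = 1.09893 rad → d = 6371·c ≈ 7001.29 km ≈ 3780.39 nmi.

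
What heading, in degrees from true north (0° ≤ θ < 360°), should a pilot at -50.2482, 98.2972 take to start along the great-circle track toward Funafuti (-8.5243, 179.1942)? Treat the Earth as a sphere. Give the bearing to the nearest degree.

89°

Δλ = 179.1942 − 98.2972 = 80.8970°.
θ = atan2( sin Δλ · cos φ₂ , cos φ₁ · sin φ₂ − sin φ₁ · cos φ₂ · cos Δλ )
  = atan2(0.97650, 0.02550) = 88.504° → normalised to [0°, 360°): 88.504°.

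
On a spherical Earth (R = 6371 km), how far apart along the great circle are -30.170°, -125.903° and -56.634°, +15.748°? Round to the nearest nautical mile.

Δλ = 15.748 − -125.903 = 141.651°.
Δφ = -56.634 − -30.170 = -26.464°.
a = sin²(Δφ/2) + cos φ₁ · cos φ₂ · sin²(Δλ/2) = 0.476582.
c = 2·atan2(√a, √(1−a)) = 1.52394 rad → d = 6371·c ≈ 9709.04 km ≈ 5242.46 nmi.

5242 nmi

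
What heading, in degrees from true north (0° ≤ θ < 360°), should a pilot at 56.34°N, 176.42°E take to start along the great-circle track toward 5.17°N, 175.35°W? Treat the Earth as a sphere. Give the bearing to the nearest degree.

170°

Δλ = -175.35 − 176.42 = -351.77°; wrapped into (−180°, 180°]: 8.23°.
θ = atan2( sin Δλ · cos φ₂ , cos φ₁ · sin φ₂ − sin φ₁ · cos φ₂ · cos Δλ )
  = atan2(0.14256, -0.77047) = 169.517° → normalised to [0°, 360°): 169.517°.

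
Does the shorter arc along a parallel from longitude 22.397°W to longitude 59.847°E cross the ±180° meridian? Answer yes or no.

Signed shortest Δλ = ((59.847 − -22.397 + 180) mod 360) − 180 = 82.244°.
Going east by 82.244° from -22.397° reaches +59.847° without touching 180°.

No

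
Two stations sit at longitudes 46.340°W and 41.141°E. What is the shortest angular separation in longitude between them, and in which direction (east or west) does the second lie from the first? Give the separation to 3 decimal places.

Raw difference: 41.141 − -46.340 = 87.481°.
Normalise into (−180°, 180°]: 87.481° stays 87.481°.
Positive ⇒ the second point lies to the east; separation 87.481°.

87.481° east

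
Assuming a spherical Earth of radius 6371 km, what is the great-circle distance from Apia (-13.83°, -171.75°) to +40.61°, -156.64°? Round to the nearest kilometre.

6251 km

Δλ = -156.64 − -171.75 = 15.11°.
Δφ = 40.61 − -13.83 = 54.44°.
a = sin²(Δφ/2) + cos φ₁ · cos φ₂ · sin²(Δλ/2) = 0.221965.
c = 2·atan2(√a, √(1−a)) = 0.98115 rad → d = 6371·c ≈ 6250.89 km.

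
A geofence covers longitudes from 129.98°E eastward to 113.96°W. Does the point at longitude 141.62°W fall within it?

Yes

Band width going east from +129.98° to -113.96°: ((-113.96 − 129.98) mod 360) = 116.06°.
Offset of -141.62° east of the west edge: ((-141.62 − 129.98) mod 360) = 88.40°.
88.40° ≤ 116.06° ⇒ inside.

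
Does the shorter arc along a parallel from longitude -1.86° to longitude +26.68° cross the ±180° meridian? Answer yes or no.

Signed shortest Δλ = ((26.68 − -1.86 + 180) mod 360) − 180 = 28.54°.
Going east by 28.54° from -1.86° reaches +26.68° without touching 180°.

No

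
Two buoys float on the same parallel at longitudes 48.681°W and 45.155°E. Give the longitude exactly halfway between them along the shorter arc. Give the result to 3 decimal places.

1.763°W

Signed shortest Δλ from -48.681° to +45.155° is +93.836°.
Midpoint longitude = -48.681° + (+93.836°)/2 = -48.681° + 46.918° = -1.763°.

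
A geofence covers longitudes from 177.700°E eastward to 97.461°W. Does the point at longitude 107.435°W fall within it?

Yes

Band width going east from +177.700° to -97.461°: ((-97.461 − 177.700) mod 360) = 84.839°.
Offset of -107.435° east of the west edge: ((-107.435 − 177.700) mod 360) = 74.865°.
74.865° ≤ 84.839° ⇒ inside.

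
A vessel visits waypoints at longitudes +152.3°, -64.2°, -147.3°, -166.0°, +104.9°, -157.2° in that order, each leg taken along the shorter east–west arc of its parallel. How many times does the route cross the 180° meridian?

3

Leg 1: +152.3° → -64.2°, shortest Δλ = 143.5° (east) — crosses 180°.
Leg 2: -64.2° → -147.3°, shortest Δλ = -83.1° (west) — does not cross 180°.
Leg 3: -147.3° → -166.0°, shortest Δλ = -18.7° (west) — does not cross 180°.
Leg 4: -166.0° → +104.9°, shortest Δλ = -89.1° (west) — crosses 180°.
Leg 5: +104.9° → -157.2°, shortest Δλ = 97.9° (east) — crosses 180°.
Total crossings: 3.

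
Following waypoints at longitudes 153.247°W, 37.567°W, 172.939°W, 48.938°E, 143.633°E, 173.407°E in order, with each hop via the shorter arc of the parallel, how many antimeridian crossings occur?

1

Leg 1: -153.247° → -37.567°, shortest Δλ = 115.68° (east) — does not cross 180°.
Leg 2: -37.567° → -172.939°, shortest Δλ = -135.372° (west) — does not cross 180°.
Leg 3: -172.939° → +48.938°, shortest Δλ = -138.123° (west) — crosses 180°.
Leg 4: +48.938° → +143.633°, shortest Δλ = 94.695° (east) — does not cross 180°.
Leg 5: +143.633° → +173.407°, shortest Δλ = 29.774° (east) — does not cross 180°.
Total crossings: 1.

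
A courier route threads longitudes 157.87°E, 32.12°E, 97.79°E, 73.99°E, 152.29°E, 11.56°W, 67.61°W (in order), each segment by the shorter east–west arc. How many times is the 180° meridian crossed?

Leg 1: +157.87° → +32.12°, shortest Δλ = -125.75° (west) — does not cross 180°.
Leg 2: +32.12° → +97.79°, shortest Δλ = 65.67° (east) — does not cross 180°.
Leg 3: +97.79° → +73.99°, shortest Δλ = -23.8° (west) — does not cross 180°.
Leg 4: +73.99° → +152.29°, shortest Δλ = 78.3° (east) — does not cross 180°.
Leg 5: +152.29° → -11.56°, shortest Δλ = -163.85° (west) — does not cross 180°.
Leg 6: -11.56° → -67.61°, shortest Δλ = -56.05° (west) — does not cross 180°.
Total crossings: 0.

0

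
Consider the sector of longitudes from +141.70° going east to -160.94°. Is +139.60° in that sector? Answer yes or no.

Band width going east from +141.70° to -160.94°: ((-160.94 − 141.70) mod 360) = 57.36°.
Offset of +139.60° east of the west edge: ((139.60 − 141.70) mod 360) = 357.90°.
357.90° > 57.36° ⇒ outside.

No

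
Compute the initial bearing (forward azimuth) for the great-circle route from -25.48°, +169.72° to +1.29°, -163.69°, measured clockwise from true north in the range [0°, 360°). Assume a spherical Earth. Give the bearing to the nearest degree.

Δλ = -163.69 − 169.72 = -333.41°; wrapped into (−180°, 180°]: 26.59°.
θ = atan2( sin Δλ · cos φ₂ , cos φ₁ · sin φ₂ − sin φ₁ · cos φ₂ · cos Δλ )
  = atan2(0.44749, 0.40492) = 47.859° → normalised to [0°, 360°): 47.859°.

48°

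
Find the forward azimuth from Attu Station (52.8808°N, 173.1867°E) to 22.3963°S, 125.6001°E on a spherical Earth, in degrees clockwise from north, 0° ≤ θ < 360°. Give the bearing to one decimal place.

Δλ = 125.6001 − 173.1867 = -47.5866°.
θ = atan2( sin Δλ · cos φ₂ , cos φ₁ · sin φ₂ − sin φ₁ · cos φ₂ · cos Δλ )
  = atan2(-0.68261, -0.72718) = -136.811° → normalised to [0°, 360°): 223.189°.

223.2°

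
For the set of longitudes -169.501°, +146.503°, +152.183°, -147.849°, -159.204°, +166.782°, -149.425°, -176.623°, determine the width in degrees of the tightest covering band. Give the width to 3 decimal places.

Sort the longitudes: -176.623°, -169.501°, -159.204°, -149.425°, -147.849°, +146.503°, +152.183°, +166.782°.
Eastward gaps between consecutive values (wrapping around): 7.122°, 10.297°, 9.779°, 1.576°, 294.352°, 5.680°, 14.599°, 16.595°.
Largest gap = 294.352° ⇒ minimal covering band is its complement: 360° − 294.352° = 65.648°.
Band runs from +146.503° eastward to -147.849°, crossing the antimeridian.

65.648°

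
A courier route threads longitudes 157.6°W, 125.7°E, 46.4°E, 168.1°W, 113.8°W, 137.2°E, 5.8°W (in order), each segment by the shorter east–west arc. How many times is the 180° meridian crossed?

3

Leg 1: -157.6° → +125.7°, shortest Δλ = -76.7° (west) — crosses 180°.
Leg 2: +125.7° → +46.4°, shortest Δλ = -79.3° (west) — does not cross 180°.
Leg 3: +46.4° → -168.1°, shortest Δλ = 145.5° (east) — crosses 180°.
Leg 4: -168.1° → -113.8°, shortest Δλ = 54.3° (east) — does not cross 180°.
Leg 5: -113.8° → +137.2°, shortest Δλ = -109.0° (west) — crosses 180°.
Leg 6: +137.2° → -5.8°, shortest Δλ = -143.0° (west) — does not cross 180°.
Total crossings: 3.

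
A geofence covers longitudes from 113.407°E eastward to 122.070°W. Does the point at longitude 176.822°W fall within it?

Yes

Band width going east from +113.407° to -122.070°: ((-122.070 − 113.407) mod 360) = 124.523°.
Offset of -176.822° east of the west edge: ((-176.822 − 113.407) mod 360) = 69.771°.
69.771° ≤ 124.523° ⇒ inside.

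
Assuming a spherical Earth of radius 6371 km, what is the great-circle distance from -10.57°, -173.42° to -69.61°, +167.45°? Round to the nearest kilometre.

Δλ = 167.45 − -173.42 = 340.87°; wrapped into (−180°, 180°]: -19.13°.
Δφ = -69.61 − -10.57 = -59.04°.
a = sin²(Δφ/2) + cos φ₁ · cos φ₂ · sin²(Δλ/2) = 0.252237.
c = 2·atan2(√a, √(1−a)) = 1.05236 rad → d = 6371·c ≈ 6704.56 km.

6705 km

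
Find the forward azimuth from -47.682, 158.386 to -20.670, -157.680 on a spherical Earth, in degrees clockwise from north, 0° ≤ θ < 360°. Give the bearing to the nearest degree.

68°

Δλ = -157.680 − 158.386 = -316.066°; wrapped into (−180°, 180°]: 43.934°.
θ = atan2( sin Δλ · cos φ₂ , cos φ₁ · sin φ₂ − sin φ₁ · cos φ₂ · cos Δλ )
  = atan2(0.64917, 0.26056) = 68.130° → normalised to [0°, 360°): 68.130°.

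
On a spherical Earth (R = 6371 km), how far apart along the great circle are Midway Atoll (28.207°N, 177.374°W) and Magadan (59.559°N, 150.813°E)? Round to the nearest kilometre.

Δλ = 150.813 − -177.374 = 328.187°; wrapped into (−180°, 180°]: -31.813°.
Δφ = 59.559 − 28.207 = 31.352°.
a = sin²(Δφ/2) + cos φ₁ · cos φ₂ · sin²(Δλ/2) = 0.106543.
c = 2·atan2(√a, √(1−a)) = 0.66501 rad → d = 6371·c ≈ 4236.75 km.

4237 km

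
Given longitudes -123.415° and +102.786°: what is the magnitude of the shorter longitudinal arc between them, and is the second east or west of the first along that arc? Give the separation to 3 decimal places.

Raw difference: 102.786 − -123.415 = 226.201°.
Normalise into (−180°, 180°]: 226.201° − 360° = -133.799°.
Negative ⇒ the second point lies to the west; separation 133.799°.

133.799° west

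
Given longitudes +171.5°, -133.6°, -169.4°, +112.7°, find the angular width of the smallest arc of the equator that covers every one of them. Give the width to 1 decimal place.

113.7°

Sort the longitudes: -169.4°, -133.6°, +112.7°, +171.5°.
Eastward gaps between consecutive values (wrapping around): 35.8°, 246.3°, 58.8°, 19.1°.
Largest gap = 246.3° ⇒ minimal covering band is its complement: 360° − 246.3° = 113.7°.
Band runs from +112.7° eastward to -133.6°, crossing the antimeridian.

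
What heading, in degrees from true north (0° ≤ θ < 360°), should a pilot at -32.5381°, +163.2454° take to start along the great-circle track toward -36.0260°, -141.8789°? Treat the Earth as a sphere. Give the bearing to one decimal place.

Δλ = -141.8789 − 163.2454 = -305.1243°; wrapped into (−180°, 180°]: 54.8757°.
θ = atan2( sin Δλ · cos φ₂ , cos φ₁ · sin φ₂ − sin φ₁ · cos φ₂ · cos Δλ )
  = atan2(0.66148, -0.24556) = 110.366° → normalised to [0°, 360°): 110.366°.

110.4°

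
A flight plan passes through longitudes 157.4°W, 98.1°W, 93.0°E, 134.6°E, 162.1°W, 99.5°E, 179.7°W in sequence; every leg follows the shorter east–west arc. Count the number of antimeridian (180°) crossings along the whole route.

4

Leg 1: -157.4° → -98.1°, shortest Δλ = 59.3° (east) — does not cross 180°.
Leg 2: -98.1° → +93.0°, shortest Δλ = -168.9° (west) — crosses 180°.
Leg 3: +93.0° → +134.6°, shortest Δλ = 41.6° (east) — does not cross 180°.
Leg 4: +134.6° → -162.1°, shortest Δλ = 63.3° (east) — crosses 180°.
Leg 5: -162.1° → +99.5°, shortest Δλ = -98.4° (west) — crosses 180°.
Leg 6: +99.5° → -179.7°, shortest Δλ = 80.8° (east) — crosses 180°.
Total crossings: 4.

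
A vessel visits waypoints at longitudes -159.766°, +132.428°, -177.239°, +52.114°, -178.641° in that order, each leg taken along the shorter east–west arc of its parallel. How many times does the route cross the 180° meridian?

4

Leg 1: -159.766° → +132.428°, shortest Δλ = -67.806° (west) — crosses 180°.
Leg 2: +132.428° → -177.239°, shortest Δλ = 50.333° (east) — crosses 180°.
Leg 3: -177.239° → +52.114°, shortest Δλ = -130.647° (west) — crosses 180°.
Leg 4: +52.114° → -178.641°, shortest Δλ = 129.245° (east) — crosses 180°.
Total crossings: 4.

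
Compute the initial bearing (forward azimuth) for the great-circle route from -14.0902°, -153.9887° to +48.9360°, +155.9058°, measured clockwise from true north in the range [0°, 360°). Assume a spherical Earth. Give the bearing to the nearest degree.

Δλ = 155.9058 − -153.9887 = 309.8945°; wrapped into (−180°, 180°]: -50.1055°.
θ = atan2( sin Δλ · cos φ₂ , cos φ₁ · sin φ₂ − sin φ₁ · cos φ₂ · cos Δλ )
  = atan2(-0.50399, 0.83386) = -31.149° → normalised to [0°, 360°): 328.851°.

329°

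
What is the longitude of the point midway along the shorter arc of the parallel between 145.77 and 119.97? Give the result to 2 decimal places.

Signed shortest Δλ from +145.77° to +119.97° is -25.80°.
Midpoint longitude = +145.77° + (-25.80°)/2 = +145.77° − 12.90° = +132.87°.

+132.87°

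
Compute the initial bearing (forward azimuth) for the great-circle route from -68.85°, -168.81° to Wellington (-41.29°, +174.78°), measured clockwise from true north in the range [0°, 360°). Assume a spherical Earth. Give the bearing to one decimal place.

333.9°

Δλ = 174.78 − -168.81 = 343.59°; wrapped into (−180°, 180°]: -16.41°.
θ = atan2( sin Δλ · cos φ₂ , cos φ₁ · sin φ₂ − sin φ₁ · cos φ₂ · cos Δλ )
  = atan2(-0.21227, 0.43413) = -26.057° → normalised to [0°, 360°): 333.943°.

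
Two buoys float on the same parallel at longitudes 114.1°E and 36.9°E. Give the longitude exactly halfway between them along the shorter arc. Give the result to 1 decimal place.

75.5°E

Signed shortest Δλ from +114.1° to +36.9° is -77.2°.
Midpoint longitude = +114.1° + (-77.2°)/2 = +114.1° − 38.6° = +75.5°.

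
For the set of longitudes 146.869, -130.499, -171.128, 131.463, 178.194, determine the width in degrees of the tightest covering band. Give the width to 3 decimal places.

98.038°

Sort the longitudes: -171.128°, -130.499°, +131.463°, +146.869°, +178.194°.
Eastward gaps between consecutive values (wrapping around): 40.629°, 261.962°, 15.406°, 31.325°, 10.678°.
Largest gap = 261.962° ⇒ minimal covering band is its complement: 360° − 261.962° = 98.038°.
Band runs from +131.463° eastward to -130.499°, crossing the antimeridian.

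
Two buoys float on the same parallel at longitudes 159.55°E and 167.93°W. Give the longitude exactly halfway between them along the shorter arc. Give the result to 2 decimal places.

Signed shortest Δλ from +159.55° to -167.93° is +32.52°.
Midpoint longitude = +159.55° + (+32.52°)/2 = +159.55° + 16.26° = +175.81°.
(The naïve average (+159.55 + -167.93)/2 = -4.19° is on the wrong side of the globe.)

175.81°E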